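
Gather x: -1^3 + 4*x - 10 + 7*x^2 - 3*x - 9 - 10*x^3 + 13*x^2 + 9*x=-10*x^3 + 20*x^2 + 10*x - 20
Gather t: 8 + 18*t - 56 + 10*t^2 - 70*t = 10*t^2 - 52*t - 48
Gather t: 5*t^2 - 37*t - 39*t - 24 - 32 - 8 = 5*t^2 - 76*t - 64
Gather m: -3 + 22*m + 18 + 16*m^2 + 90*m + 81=16*m^2 + 112*m + 96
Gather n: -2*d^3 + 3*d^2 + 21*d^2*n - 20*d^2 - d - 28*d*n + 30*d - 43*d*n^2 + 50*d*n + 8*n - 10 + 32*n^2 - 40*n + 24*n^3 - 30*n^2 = -2*d^3 - 17*d^2 + 29*d + 24*n^3 + n^2*(2 - 43*d) + n*(21*d^2 + 22*d - 32) - 10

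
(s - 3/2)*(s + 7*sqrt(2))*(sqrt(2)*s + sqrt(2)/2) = sqrt(2)*s^3 - sqrt(2)*s^2 + 14*s^2 - 14*s - 3*sqrt(2)*s/4 - 21/2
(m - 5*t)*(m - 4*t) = m^2 - 9*m*t + 20*t^2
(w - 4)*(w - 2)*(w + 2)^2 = w^4 - 2*w^3 - 12*w^2 + 8*w + 32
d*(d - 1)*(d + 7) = d^3 + 6*d^2 - 7*d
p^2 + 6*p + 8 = (p + 2)*(p + 4)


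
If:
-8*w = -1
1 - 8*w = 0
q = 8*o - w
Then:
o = q/8 + 1/64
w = 1/8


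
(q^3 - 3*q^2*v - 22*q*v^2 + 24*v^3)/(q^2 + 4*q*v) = q - 7*v + 6*v^2/q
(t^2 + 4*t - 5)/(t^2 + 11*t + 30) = (t - 1)/(t + 6)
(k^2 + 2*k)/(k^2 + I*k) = (k + 2)/(k + I)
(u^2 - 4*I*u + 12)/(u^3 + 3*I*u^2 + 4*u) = (u^2 - 4*I*u + 12)/(u*(u^2 + 3*I*u + 4))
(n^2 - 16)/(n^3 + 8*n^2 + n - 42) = (n^2 - 16)/(n^3 + 8*n^2 + n - 42)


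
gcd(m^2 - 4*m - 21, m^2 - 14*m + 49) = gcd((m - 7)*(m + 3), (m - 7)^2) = m - 7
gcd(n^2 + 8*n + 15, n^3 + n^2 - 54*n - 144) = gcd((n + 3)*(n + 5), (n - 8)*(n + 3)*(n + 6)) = n + 3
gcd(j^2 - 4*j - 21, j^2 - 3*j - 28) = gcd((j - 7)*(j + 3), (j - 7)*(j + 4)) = j - 7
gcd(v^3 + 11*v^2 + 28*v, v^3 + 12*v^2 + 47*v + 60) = v + 4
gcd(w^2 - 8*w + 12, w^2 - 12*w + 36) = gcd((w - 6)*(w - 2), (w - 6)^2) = w - 6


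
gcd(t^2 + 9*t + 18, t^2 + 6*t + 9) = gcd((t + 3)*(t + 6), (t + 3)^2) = t + 3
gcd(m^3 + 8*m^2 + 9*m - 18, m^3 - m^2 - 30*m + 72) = m + 6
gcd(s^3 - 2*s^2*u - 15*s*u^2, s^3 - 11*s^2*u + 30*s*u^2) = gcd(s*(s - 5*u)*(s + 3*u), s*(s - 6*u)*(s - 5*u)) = s^2 - 5*s*u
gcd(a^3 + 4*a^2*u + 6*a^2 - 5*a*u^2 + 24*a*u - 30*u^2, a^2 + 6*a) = a + 6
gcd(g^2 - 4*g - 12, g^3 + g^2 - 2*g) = g + 2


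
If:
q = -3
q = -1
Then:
No Solution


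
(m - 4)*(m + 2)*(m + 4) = m^3 + 2*m^2 - 16*m - 32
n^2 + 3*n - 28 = (n - 4)*(n + 7)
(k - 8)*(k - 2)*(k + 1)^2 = k^4 - 8*k^3 - 3*k^2 + 22*k + 16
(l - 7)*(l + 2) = l^2 - 5*l - 14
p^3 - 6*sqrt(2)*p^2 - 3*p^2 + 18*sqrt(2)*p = p*(p - 3)*(p - 6*sqrt(2))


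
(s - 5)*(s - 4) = s^2 - 9*s + 20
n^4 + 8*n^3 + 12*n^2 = n^2*(n + 2)*(n + 6)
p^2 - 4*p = p*(p - 4)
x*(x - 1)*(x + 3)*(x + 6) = x^4 + 8*x^3 + 9*x^2 - 18*x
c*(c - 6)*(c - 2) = c^3 - 8*c^2 + 12*c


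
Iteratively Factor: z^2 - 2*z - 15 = (z - 5)*(z + 3)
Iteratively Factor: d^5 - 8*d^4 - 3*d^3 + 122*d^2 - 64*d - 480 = (d + 3)*(d^4 - 11*d^3 + 30*d^2 + 32*d - 160) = (d + 2)*(d + 3)*(d^3 - 13*d^2 + 56*d - 80) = (d - 5)*(d + 2)*(d + 3)*(d^2 - 8*d + 16) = (d - 5)*(d - 4)*(d + 2)*(d + 3)*(d - 4)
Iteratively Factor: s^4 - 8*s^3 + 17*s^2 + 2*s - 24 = (s - 3)*(s^3 - 5*s^2 + 2*s + 8) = (s - 3)*(s - 2)*(s^2 - 3*s - 4) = (s - 4)*(s - 3)*(s - 2)*(s + 1)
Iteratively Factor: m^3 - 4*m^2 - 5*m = (m - 5)*(m^2 + m) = (m - 5)*(m + 1)*(m)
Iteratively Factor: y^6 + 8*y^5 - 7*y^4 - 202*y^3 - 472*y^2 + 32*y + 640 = (y + 2)*(y^5 + 6*y^4 - 19*y^3 - 164*y^2 - 144*y + 320) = (y - 5)*(y + 2)*(y^4 + 11*y^3 + 36*y^2 + 16*y - 64) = (y - 5)*(y + 2)*(y + 4)*(y^3 + 7*y^2 + 8*y - 16) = (y - 5)*(y + 2)*(y + 4)^2*(y^2 + 3*y - 4) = (y - 5)*(y + 2)*(y + 4)^3*(y - 1)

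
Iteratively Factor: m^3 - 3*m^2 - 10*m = (m)*(m^2 - 3*m - 10) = m*(m - 5)*(m + 2)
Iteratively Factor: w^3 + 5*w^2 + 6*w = (w + 3)*(w^2 + 2*w) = w*(w + 3)*(w + 2)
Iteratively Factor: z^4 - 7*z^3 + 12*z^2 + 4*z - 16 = (z - 2)*(z^3 - 5*z^2 + 2*z + 8) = (z - 4)*(z - 2)*(z^2 - z - 2) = (z - 4)*(z - 2)*(z + 1)*(z - 2)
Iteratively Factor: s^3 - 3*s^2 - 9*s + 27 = (s - 3)*(s^2 - 9) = (s - 3)*(s + 3)*(s - 3)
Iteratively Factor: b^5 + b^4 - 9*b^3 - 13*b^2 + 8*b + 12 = (b + 2)*(b^4 - b^3 - 7*b^2 + b + 6) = (b - 3)*(b + 2)*(b^3 + 2*b^2 - b - 2) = (b - 3)*(b + 2)^2*(b^2 - 1) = (b - 3)*(b + 1)*(b + 2)^2*(b - 1)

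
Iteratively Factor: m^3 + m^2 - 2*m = (m)*(m^2 + m - 2) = m*(m + 2)*(m - 1)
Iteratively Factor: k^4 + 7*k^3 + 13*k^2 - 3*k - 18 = (k + 2)*(k^3 + 5*k^2 + 3*k - 9) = (k + 2)*(k + 3)*(k^2 + 2*k - 3) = (k - 1)*(k + 2)*(k + 3)*(k + 3)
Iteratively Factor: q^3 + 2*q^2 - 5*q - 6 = (q + 1)*(q^2 + q - 6) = (q + 1)*(q + 3)*(q - 2)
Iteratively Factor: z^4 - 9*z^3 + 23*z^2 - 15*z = (z - 3)*(z^3 - 6*z^2 + 5*z) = z*(z - 3)*(z^2 - 6*z + 5) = z*(z - 5)*(z - 3)*(z - 1)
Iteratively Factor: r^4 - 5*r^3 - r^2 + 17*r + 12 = (r - 4)*(r^3 - r^2 - 5*r - 3) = (r - 4)*(r - 3)*(r^2 + 2*r + 1) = (r - 4)*(r - 3)*(r + 1)*(r + 1)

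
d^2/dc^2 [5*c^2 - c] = 10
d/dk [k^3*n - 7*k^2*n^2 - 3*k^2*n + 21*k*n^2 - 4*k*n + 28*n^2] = n*(3*k^2 - 14*k*n - 6*k + 21*n - 4)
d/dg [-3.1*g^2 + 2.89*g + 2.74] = 2.89 - 6.2*g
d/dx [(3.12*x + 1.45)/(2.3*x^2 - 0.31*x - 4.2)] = (7.176*x^2 - 0.9672*x - (3.12*x + 1.45)*(4.6*x - 0.31) - 13.104)/(-2.3*x^2 + 0.31*x + 4.2)^2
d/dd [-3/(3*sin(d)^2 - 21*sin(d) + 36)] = (2*sin(d) - 7)*cos(d)/(sin(d)^2 - 7*sin(d) + 12)^2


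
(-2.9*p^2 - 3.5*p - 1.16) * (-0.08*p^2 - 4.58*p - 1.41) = 0.232*p^4 + 13.562*p^3 + 20.2118*p^2 + 10.2478*p + 1.6356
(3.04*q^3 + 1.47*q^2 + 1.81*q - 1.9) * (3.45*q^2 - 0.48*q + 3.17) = 10.488*q^5 + 3.6123*q^4 + 15.1757*q^3 - 2.7639*q^2 + 6.6497*q - 6.023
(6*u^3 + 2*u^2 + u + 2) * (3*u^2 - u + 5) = 18*u^5 + 31*u^3 + 15*u^2 + 3*u + 10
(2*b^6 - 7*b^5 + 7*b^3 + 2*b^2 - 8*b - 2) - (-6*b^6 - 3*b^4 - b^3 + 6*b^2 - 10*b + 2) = 8*b^6 - 7*b^5 + 3*b^4 + 8*b^3 - 4*b^2 + 2*b - 4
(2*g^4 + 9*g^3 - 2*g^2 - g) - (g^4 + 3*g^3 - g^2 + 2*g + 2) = g^4 + 6*g^3 - g^2 - 3*g - 2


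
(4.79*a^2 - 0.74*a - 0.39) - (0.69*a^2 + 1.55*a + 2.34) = 4.1*a^2 - 2.29*a - 2.73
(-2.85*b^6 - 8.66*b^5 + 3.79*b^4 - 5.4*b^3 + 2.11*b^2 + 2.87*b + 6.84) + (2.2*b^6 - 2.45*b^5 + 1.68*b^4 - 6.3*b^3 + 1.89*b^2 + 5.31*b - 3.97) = -0.65*b^6 - 11.11*b^5 + 5.47*b^4 - 11.7*b^3 + 4.0*b^2 + 8.18*b + 2.87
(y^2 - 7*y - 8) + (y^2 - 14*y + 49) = 2*y^2 - 21*y + 41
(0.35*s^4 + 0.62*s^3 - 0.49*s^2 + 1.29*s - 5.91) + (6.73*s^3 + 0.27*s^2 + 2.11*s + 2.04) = 0.35*s^4 + 7.35*s^3 - 0.22*s^2 + 3.4*s - 3.87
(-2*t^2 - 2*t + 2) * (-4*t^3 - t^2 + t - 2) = 8*t^5 + 10*t^4 - 8*t^3 + 6*t - 4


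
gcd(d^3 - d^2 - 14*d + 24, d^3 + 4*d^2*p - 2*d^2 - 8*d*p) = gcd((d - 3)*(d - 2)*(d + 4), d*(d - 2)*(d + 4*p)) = d - 2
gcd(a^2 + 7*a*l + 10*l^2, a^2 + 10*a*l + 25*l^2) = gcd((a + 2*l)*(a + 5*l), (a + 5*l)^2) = a + 5*l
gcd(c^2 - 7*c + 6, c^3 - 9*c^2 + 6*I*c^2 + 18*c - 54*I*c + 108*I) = c - 6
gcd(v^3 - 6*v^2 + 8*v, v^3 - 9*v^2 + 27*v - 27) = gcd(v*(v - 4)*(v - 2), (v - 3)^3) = 1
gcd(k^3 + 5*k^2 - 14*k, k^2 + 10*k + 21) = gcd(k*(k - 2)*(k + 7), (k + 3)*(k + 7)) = k + 7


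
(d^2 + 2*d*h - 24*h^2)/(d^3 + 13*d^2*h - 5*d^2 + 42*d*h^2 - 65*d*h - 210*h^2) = (d - 4*h)/(d^2 + 7*d*h - 5*d - 35*h)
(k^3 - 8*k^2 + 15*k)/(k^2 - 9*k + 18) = k*(k - 5)/(k - 6)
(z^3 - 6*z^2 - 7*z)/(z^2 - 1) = z*(z - 7)/(z - 1)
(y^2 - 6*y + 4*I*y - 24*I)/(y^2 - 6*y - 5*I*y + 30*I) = (y + 4*I)/(y - 5*I)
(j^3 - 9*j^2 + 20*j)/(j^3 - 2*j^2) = (j^2 - 9*j + 20)/(j*(j - 2))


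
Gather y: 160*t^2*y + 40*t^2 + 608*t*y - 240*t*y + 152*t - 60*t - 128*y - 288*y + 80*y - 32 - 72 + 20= 40*t^2 + 92*t + y*(160*t^2 + 368*t - 336) - 84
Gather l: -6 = -6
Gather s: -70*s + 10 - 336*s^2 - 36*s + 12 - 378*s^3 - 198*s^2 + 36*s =-378*s^3 - 534*s^2 - 70*s + 22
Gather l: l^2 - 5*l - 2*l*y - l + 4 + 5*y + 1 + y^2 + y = l^2 + l*(-2*y - 6) + y^2 + 6*y + 5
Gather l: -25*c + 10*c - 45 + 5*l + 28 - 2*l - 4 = -15*c + 3*l - 21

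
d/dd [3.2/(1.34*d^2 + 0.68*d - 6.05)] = (-8.576*d - 2.176)/(1.34*d^2 + 0.68*d - 6.05)^2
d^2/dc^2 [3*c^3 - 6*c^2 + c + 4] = 18*c - 12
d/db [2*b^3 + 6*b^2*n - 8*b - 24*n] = 6*b^2 + 12*b*n - 8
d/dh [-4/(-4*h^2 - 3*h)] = 4*(-8*h - 3)/(h^2*(4*h + 3)^2)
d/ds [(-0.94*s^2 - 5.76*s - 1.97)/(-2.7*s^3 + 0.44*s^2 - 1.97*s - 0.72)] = (-2.538*s^4 - 31.104*s^3 - 11.5708*s^2 + 3.0872*s + 0.2663)/(7.29*s^6 - 2.376*s^5 + 10.8316*s^4 + 2.1544*s^3 + 3.2473*s^2 + 2.8368*s + 0.5184)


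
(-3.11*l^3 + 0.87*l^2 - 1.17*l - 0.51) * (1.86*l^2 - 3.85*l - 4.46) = -5.7846*l^5 + 13.5917*l^4 + 8.3449*l^3 - 0.3243*l^2 + 7.1817*l + 2.2746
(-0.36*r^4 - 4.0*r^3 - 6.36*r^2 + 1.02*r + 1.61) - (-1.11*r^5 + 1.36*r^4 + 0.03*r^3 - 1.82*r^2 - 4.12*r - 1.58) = 1.11*r^5 - 1.72*r^4 - 4.03*r^3 - 4.54*r^2 + 5.14*r + 3.19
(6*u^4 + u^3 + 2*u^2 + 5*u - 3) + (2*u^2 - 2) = 6*u^4 + u^3 + 4*u^2 + 5*u - 5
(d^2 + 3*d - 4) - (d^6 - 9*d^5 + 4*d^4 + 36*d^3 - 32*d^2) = -d^6 + 9*d^5 - 4*d^4 - 36*d^3 + 33*d^2 + 3*d - 4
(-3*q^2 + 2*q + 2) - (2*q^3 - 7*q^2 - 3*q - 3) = -2*q^3 + 4*q^2 + 5*q + 5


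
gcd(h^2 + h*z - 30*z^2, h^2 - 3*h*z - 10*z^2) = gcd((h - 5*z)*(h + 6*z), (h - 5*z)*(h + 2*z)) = -h + 5*z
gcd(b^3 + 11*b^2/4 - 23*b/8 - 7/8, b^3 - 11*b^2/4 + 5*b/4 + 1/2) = b^2 - 3*b/4 - 1/4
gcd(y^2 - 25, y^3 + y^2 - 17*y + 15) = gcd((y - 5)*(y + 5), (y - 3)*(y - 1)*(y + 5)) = y + 5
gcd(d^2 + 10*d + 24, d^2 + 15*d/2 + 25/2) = 1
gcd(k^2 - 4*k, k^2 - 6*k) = k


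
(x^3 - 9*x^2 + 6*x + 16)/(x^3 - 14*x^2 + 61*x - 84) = (x^3 - 9*x^2 + 6*x + 16)/(x^3 - 14*x^2 + 61*x - 84)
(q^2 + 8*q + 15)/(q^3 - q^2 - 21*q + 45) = (q + 3)/(q^2 - 6*q + 9)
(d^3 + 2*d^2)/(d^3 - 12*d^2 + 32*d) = d*(d + 2)/(d^2 - 12*d + 32)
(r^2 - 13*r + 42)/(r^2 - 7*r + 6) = (r - 7)/(r - 1)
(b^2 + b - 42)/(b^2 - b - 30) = (b + 7)/(b + 5)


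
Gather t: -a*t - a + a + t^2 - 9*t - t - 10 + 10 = t^2 + t*(-a - 10)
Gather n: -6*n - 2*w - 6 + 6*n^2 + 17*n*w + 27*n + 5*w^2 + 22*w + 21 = 6*n^2 + n*(17*w + 21) + 5*w^2 + 20*w + 15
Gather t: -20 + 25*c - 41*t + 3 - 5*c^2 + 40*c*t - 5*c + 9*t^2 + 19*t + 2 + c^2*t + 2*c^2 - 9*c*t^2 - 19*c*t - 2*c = -3*c^2 + 18*c + t^2*(9 - 9*c) + t*(c^2 + 21*c - 22) - 15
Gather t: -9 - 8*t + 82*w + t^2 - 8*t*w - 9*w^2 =t^2 + t*(-8*w - 8) - 9*w^2 + 82*w - 9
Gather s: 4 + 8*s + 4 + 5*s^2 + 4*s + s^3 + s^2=s^3 + 6*s^2 + 12*s + 8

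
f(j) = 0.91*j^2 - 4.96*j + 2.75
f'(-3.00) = -10.42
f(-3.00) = 25.82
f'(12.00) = 16.88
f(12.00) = 74.27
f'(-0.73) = -6.29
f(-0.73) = 6.86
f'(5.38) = 4.83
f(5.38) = 2.40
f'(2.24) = -0.88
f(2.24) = -3.79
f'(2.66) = -0.12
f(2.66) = -4.00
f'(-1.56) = -7.80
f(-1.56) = 12.70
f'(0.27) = -4.47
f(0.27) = 1.48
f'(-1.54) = -7.76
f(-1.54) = 12.55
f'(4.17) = 2.63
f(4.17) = -2.11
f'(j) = 1.82*j - 4.96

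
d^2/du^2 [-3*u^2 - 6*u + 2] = -6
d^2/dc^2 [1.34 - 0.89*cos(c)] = 0.89*cos(c)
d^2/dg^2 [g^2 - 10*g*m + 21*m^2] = 2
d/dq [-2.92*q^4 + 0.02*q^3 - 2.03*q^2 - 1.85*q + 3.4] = -11.68*q^3 + 0.06*q^2 - 4.06*q - 1.85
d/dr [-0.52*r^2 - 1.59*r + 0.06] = -1.04*r - 1.59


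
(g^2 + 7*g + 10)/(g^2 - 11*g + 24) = (g^2 + 7*g + 10)/(g^2 - 11*g + 24)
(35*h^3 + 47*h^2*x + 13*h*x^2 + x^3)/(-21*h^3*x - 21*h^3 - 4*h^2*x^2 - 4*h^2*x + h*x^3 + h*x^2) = (35*h^3 + 47*h^2*x + 13*h*x^2 + x^3)/(h*(-21*h^2*x - 21*h^2 - 4*h*x^2 - 4*h*x + x^3 + x^2))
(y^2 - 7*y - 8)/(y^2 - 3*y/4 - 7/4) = 4*(y - 8)/(4*y - 7)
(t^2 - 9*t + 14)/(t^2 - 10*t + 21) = (t - 2)/(t - 3)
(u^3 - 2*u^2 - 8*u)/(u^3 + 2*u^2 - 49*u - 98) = u*(u - 4)/(u^2 - 49)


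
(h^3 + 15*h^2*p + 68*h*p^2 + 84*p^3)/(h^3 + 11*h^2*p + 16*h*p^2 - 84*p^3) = (-h - 2*p)/(-h + 2*p)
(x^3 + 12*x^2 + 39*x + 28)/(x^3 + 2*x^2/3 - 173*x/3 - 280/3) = 3*(x^2 + 5*x + 4)/(3*x^2 - 19*x - 40)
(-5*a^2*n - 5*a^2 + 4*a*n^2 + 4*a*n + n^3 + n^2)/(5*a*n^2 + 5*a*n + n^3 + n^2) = (-a + n)/n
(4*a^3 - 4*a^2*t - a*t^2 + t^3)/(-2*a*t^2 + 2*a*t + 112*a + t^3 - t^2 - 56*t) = (-2*a^2 + a*t + t^2)/(t^2 - t - 56)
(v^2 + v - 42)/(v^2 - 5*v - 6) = (v + 7)/(v + 1)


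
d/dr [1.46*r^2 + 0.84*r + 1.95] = 2.92*r + 0.84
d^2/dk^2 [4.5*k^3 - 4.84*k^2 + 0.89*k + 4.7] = 27.0*k - 9.68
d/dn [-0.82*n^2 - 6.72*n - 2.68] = -1.64*n - 6.72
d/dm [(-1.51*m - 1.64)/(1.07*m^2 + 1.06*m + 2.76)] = (1.6157*m^2 + 3.5096*m - 2.4292)/(1.1449*m^4 + 2.2684*m^3 + 7.03*m^2 + 5.8512*m + 7.6176)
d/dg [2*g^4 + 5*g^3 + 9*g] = 8*g^3 + 15*g^2 + 9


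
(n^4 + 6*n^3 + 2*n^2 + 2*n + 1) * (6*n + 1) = 6*n^5 + 37*n^4 + 18*n^3 + 14*n^2 + 8*n + 1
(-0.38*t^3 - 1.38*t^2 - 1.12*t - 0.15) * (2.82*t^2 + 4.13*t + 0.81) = -1.0716*t^5 - 5.461*t^4 - 9.1656*t^3 - 6.1664*t^2 - 1.5267*t - 0.1215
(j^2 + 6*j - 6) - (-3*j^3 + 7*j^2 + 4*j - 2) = 3*j^3 - 6*j^2 + 2*j - 4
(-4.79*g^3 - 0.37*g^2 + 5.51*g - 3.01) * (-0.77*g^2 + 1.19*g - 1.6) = 3.6883*g^5 - 5.4152*g^4 + 2.981*g^3 + 9.4666*g^2 - 12.3979*g + 4.816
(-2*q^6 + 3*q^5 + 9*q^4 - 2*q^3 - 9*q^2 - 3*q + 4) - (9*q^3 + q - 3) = -2*q^6 + 3*q^5 + 9*q^4 - 11*q^3 - 9*q^2 - 4*q + 7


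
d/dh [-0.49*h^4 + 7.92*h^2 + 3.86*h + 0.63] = -1.96*h^3 + 15.84*h + 3.86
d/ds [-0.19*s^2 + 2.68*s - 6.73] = 2.68 - 0.38*s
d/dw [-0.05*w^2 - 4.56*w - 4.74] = -0.1*w - 4.56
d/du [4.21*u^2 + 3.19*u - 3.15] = 8.42*u + 3.19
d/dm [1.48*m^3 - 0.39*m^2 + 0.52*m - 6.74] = 4.44*m^2 - 0.78*m + 0.52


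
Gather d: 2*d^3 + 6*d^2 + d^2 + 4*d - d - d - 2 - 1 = 2*d^3 + 7*d^2 + 2*d - 3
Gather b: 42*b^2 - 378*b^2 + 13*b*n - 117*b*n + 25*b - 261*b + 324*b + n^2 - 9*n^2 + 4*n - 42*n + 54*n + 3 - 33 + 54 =-336*b^2 + b*(88 - 104*n) - 8*n^2 + 16*n + 24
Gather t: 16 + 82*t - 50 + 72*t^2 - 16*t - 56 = 72*t^2 + 66*t - 90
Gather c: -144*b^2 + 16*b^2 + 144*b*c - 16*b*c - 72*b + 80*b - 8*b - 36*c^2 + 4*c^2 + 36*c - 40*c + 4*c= -128*b^2 + 128*b*c - 32*c^2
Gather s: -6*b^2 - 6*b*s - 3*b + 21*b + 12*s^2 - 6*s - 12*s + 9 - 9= -6*b^2 + 18*b + 12*s^2 + s*(-6*b - 18)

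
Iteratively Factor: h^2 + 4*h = (h + 4)*(h)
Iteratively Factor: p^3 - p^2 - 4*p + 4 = (p + 2)*(p^2 - 3*p + 2) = (p - 2)*(p + 2)*(p - 1)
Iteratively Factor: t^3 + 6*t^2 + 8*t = (t)*(t^2 + 6*t + 8) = t*(t + 2)*(t + 4)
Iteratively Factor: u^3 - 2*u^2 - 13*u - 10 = (u + 2)*(u^2 - 4*u - 5) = (u + 1)*(u + 2)*(u - 5)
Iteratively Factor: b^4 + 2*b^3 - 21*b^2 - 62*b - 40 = (b - 5)*(b^3 + 7*b^2 + 14*b + 8) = (b - 5)*(b + 2)*(b^2 + 5*b + 4) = (b - 5)*(b + 2)*(b + 4)*(b + 1)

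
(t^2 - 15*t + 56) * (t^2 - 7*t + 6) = t^4 - 22*t^3 + 167*t^2 - 482*t + 336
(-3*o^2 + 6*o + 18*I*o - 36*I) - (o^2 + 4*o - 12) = -4*o^2 + 2*o + 18*I*o + 12 - 36*I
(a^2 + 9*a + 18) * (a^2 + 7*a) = a^4 + 16*a^3 + 81*a^2 + 126*a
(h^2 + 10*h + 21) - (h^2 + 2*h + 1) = 8*h + 20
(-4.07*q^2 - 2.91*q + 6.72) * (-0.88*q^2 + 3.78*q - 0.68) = 3.5816*q^4 - 12.8238*q^3 - 14.1458*q^2 + 27.3804*q - 4.5696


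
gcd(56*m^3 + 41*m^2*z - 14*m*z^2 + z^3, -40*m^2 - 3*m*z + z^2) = -8*m + z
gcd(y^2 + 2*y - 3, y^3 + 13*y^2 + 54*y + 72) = y + 3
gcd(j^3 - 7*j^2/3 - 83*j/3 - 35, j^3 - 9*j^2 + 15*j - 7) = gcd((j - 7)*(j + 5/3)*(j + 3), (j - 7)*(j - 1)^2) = j - 7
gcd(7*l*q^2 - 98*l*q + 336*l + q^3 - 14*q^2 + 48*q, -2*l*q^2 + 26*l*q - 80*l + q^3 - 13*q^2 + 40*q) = q - 8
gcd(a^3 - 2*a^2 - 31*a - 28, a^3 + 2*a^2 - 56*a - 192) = a + 4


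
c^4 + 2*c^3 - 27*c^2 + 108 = (c - 3)^2*(c + 2)*(c + 6)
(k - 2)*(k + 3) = k^2 + k - 6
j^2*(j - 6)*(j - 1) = j^4 - 7*j^3 + 6*j^2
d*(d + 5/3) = d^2 + 5*d/3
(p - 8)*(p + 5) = p^2 - 3*p - 40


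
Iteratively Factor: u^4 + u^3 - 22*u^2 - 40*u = (u)*(u^3 + u^2 - 22*u - 40) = u*(u + 2)*(u^2 - u - 20) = u*(u - 5)*(u + 2)*(u + 4)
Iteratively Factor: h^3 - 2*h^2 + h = (h - 1)*(h^2 - h) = h*(h - 1)*(h - 1)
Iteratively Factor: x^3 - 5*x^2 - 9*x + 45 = (x - 3)*(x^2 - 2*x - 15) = (x - 5)*(x - 3)*(x + 3)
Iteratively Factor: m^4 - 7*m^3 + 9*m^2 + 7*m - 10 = (m - 2)*(m^3 - 5*m^2 - m + 5) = (m - 2)*(m + 1)*(m^2 - 6*m + 5) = (m - 2)*(m - 1)*(m + 1)*(m - 5)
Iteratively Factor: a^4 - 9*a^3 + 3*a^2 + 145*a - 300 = (a - 5)*(a^3 - 4*a^2 - 17*a + 60) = (a - 5)*(a + 4)*(a^2 - 8*a + 15) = (a - 5)*(a - 3)*(a + 4)*(a - 5)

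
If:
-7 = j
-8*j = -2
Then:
No Solution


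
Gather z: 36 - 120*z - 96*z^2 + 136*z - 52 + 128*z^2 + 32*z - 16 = 32*z^2 + 48*z - 32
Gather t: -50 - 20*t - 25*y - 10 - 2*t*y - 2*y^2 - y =t*(-2*y - 20) - 2*y^2 - 26*y - 60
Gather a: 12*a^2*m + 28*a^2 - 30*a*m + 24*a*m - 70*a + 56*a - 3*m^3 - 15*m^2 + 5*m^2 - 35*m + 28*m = a^2*(12*m + 28) + a*(-6*m - 14) - 3*m^3 - 10*m^2 - 7*m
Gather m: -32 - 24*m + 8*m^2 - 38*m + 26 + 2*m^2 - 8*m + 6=10*m^2 - 70*m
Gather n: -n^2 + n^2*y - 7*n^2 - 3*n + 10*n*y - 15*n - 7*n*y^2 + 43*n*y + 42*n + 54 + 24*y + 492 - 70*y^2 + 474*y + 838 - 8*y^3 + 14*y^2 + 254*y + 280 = n^2*(y - 8) + n*(-7*y^2 + 53*y + 24) - 8*y^3 - 56*y^2 + 752*y + 1664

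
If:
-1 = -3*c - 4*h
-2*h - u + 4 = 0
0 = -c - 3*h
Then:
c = 3/5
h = -1/5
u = 22/5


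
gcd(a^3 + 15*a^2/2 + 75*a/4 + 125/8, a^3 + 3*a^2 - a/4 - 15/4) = a + 5/2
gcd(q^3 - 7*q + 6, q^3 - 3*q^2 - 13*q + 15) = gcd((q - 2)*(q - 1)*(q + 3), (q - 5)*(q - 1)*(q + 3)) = q^2 + 2*q - 3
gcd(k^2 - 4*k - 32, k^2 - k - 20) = k + 4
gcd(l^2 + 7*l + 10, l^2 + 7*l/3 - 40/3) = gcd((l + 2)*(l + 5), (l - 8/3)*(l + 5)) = l + 5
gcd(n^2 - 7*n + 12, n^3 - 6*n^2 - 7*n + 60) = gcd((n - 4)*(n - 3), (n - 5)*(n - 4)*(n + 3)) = n - 4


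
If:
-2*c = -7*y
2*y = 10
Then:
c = 35/2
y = 5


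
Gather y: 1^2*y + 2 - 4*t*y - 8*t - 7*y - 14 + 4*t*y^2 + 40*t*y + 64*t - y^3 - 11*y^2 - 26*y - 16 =56*t - y^3 + y^2*(4*t - 11) + y*(36*t - 32) - 28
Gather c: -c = -c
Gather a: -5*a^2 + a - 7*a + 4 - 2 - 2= -5*a^2 - 6*a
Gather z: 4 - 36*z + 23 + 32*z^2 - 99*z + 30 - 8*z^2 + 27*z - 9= 24*z^2 - 108*z + 48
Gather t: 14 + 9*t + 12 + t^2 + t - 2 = t^2 + 10*t + 24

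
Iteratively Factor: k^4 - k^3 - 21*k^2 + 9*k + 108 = (k + 3)*(k^3 - 4*k^2 - 9*k + 36) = (k - 4)*(k + 3)*(k^2 - 9) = (k - 4)*(k - 3)*(k + 3)*(k + 3)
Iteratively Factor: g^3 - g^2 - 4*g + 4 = (g + 2)*(g^2 - 3*g + 2) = (g - 2)*(g + 2)*(g - 1)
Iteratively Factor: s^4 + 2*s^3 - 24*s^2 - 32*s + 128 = (s - 4)*(s^3 + 6*s^2 - 32) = (s - 4)*(s + 4)*(s^2 + 2*s - 8) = (s - 4)*(s + 4)^2*(s - 2)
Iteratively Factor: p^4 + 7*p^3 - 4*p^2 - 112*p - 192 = (p + 3)*(p^3 + 4*p^2 - 16*p - 64) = (p + 3)*(p + 4)*(p^2 - 16) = (p + 3)*(p + 4)^2*(p - 4)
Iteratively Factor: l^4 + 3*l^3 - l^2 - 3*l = (l + 3)*(l^3 - l) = (l + 1)*(l + 3)*(l^2 - l) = l*(l + 1)*(l + 3)*(l - 1)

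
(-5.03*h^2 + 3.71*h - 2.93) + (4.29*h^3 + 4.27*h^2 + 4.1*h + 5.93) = 4.29*h^3 - 0.760000000000001*h^2 + 7.81*h + 3.0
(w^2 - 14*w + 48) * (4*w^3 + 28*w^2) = 4*w^5 - 28*w^4 - 200*w^3 + 1344*w^2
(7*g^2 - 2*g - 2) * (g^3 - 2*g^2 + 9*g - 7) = 7*g^5 - 16*g^4 + 65*g^3 - 63*g^2 - 4*g + 14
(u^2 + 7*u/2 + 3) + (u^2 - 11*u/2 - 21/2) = 2*u^2 - 2*u - 15/2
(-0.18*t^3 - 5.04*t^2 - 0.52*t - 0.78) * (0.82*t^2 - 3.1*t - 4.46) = -0.1476*t^5 - 3.5748*t^4 + 16.0004*t^3 + 23.4508*t^2 + 4.7372*t + 3.4788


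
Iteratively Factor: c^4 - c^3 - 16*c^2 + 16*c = (c)*(c^3 - c^2 - 16*c + 16) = c*(c - 4)*(c^2 + 3*c - 4) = c*(c - 4)*(c - 1)*(c + 4)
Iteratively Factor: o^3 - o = (o - 1)*(o^2 + o) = o*(o - 1)*(o + 1)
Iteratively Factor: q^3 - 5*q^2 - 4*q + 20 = (q - 5)*(q^2 - 4) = (q - 5)*(q - 2)*(q + 2)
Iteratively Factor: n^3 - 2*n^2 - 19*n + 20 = (n + 4)*(n^2 - 6*n + 5) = (n - 1)*(n + 4)*(n - 5)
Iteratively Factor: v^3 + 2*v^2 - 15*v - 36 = (v - 4)*(v^2 + 6*v + 9) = (v - 4)*(v + 3)*(v + 3)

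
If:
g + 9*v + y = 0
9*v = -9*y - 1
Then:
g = 8*y + 1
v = -y - 1/9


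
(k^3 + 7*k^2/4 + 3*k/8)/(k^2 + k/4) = k + 3/2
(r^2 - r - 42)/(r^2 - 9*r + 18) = (r^2 - r - 42)/(r^2 - 9*r + 18)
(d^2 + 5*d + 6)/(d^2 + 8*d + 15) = (d + 2)/(d + 5)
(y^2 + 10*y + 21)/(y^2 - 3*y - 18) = (y + 7)/(y - 6)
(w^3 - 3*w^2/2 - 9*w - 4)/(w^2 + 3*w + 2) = (w^2 - 7*w/2 - 2)/(w + 1)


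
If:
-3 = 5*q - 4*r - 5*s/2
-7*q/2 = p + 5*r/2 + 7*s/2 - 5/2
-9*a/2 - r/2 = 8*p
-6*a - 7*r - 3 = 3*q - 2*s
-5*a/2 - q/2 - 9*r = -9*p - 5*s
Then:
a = -93019/29564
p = 48973/29564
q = 6375/29564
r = 53603/29564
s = -18769/14782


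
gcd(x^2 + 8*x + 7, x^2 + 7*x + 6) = x + 1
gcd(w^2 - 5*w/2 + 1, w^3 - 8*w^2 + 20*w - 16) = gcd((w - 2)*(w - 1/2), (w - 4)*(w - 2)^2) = w - 2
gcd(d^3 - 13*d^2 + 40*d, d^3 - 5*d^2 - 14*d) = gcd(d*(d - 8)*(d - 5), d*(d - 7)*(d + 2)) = d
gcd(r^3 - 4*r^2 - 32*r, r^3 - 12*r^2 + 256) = r^2 - 4*r - 32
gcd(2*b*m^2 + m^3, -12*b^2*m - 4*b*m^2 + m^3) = 2*b*m + m^2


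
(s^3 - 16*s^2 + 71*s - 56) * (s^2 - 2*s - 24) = s^5 - 18*s^4 + 79*s^3 + 186*s^2 - 1592*s + 1344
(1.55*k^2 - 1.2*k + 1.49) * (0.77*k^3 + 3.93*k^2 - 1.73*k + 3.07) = 1.1935*k^5 + 5.1675*k^4 - 6.2502*k^3 + 12.6902*k^2 - 6.2617*k + 4.5743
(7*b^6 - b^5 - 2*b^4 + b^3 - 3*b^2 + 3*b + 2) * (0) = 0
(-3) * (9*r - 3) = 9 - 27*r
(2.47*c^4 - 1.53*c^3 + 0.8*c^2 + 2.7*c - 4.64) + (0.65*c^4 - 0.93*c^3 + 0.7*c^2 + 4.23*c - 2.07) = 3.12*c^4 - 2.46*c^3 + 1.5*c^2 + 6.93*c - 6.71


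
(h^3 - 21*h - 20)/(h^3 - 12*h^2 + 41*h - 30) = (h^2 + 5*h + 4)/(h^2 - 7*h + 6)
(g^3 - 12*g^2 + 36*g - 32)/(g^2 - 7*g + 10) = (g^2 - 10*g + 16)/(g - 5)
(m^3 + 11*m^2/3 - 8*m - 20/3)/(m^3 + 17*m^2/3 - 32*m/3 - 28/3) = (m + 5)/(m + 7)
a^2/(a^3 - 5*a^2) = 1/(a - 5)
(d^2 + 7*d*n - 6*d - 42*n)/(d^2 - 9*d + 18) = (d + 7*n)/(d - 3)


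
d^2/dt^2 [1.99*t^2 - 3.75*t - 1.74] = 3.98000000000000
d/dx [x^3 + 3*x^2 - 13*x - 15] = 3*x^2 + 6*x - 13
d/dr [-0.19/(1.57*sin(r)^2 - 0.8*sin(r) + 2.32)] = (0.5966*sin(r) - 0.152)*cos(r)/(1.57*sin(r)^2 - 0.8*sin(r) + 2.32)^2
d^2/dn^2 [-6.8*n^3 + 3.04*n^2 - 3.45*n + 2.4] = 6.08 - 40.8*n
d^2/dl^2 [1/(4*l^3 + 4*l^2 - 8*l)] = (-l*(3*l + 1)*(l^2 + l - 2) + (3*l^2 + 2*l - 2)^2)/(2*l^3*(l^2 + l - 2)^3)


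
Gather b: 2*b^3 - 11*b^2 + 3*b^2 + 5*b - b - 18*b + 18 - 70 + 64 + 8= 2*b^3 - 8*b^2 - 14*b + 20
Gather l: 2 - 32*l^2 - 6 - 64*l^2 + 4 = -96*l^2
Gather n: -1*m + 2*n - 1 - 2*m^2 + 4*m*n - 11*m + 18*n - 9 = -2*m^2 - 12*m + n*(4*m + 20) - 10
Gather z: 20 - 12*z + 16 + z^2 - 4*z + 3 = z^2 - 16*z + 39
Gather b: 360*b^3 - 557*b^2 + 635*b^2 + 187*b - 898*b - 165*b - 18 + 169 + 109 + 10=360*b^3 + 78*b^2 - 876*b + 270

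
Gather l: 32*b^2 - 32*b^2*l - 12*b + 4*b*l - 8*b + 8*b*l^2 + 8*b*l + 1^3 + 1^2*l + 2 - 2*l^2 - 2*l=32*b^2 - 20*b + l^2*(8*b - 2) + l*(-32*b^2 + 12*b - 1) + 3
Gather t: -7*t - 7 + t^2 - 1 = t^2 - 7*t - 8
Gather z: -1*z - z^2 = -z^2 - z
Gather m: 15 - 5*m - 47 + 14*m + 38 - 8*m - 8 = m - 2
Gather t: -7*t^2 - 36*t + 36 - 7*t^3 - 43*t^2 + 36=-7*t^3 - 50*t^2 - 36*t + 72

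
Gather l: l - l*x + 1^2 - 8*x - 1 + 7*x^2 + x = l*(1 - x) + 7*x^2 - 7*x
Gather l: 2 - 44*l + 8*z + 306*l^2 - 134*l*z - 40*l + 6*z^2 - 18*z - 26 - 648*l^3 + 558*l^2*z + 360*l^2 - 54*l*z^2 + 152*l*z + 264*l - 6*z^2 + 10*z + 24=-648*l^3 + l^2*(558*z + 666) + l*(-54*z^2 + 18*z + 180)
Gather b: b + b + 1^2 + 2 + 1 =2*b + 4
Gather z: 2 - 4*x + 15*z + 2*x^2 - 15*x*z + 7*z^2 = 2*x^2 - 4*x + 7*z^2 + z*(15 - 15*x) + 2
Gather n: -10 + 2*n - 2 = 2*n - 12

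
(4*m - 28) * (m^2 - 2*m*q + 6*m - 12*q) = 4*m^3 - 8*m^2*q - 4*m^2 + 8*m*q - 168*m + 336*q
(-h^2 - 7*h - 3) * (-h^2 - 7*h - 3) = h^4 + 14*h^3 + 55*h^2 + 42*h + 9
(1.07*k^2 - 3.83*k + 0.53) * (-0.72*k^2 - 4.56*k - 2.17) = -0.7704*k^4 - 2.1216*k^3 + 14.7613*k^2 + 5.8943*k - 1.1501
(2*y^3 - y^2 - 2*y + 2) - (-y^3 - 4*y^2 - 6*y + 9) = 3*y^3 + 3*y^2 + 4*y - 7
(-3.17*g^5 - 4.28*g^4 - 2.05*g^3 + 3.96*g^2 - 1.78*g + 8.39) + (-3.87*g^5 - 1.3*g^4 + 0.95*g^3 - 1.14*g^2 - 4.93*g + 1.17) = -7.04*g^5 - 5.58*g^4 - 1.1*g^3 + 2.82*g^2 - 6.71*g + 9.56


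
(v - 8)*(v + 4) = v^2 - 4*v - 32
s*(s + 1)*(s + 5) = s^3 + 6*s^2 + 5*s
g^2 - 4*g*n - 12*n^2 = (g - 6*n)*(g + 2*n)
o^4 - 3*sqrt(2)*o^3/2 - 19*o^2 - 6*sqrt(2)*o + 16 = (o - 4*sqrt(2))*(o - sqrt(2)/2)*(o + sqrt(2))*(o + 2*sqrt(2))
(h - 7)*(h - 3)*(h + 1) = h^3 - 9*h^2 + 11*h + 21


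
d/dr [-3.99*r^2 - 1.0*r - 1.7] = -7.98*r - 1.0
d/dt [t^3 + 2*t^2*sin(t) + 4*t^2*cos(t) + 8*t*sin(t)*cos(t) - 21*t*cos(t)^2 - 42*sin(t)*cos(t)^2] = -4*t^2*sin(t) + 2*t^2*cos(t) + 3*t^2 + 4*t*sin(t) + 21*t*sin(2*t) + 8*t*cos(t) + 8*t*cos(2*t) + 4*sin(2*t) - 21*cos(t)/2 - 21*cos(2*t)/2 - 63*cos(3*t)/2 - 21/2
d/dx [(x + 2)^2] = 2*x + 4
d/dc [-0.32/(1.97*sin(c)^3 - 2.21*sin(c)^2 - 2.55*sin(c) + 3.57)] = (1.8912*sin(c)^2 - 1.4144*sin(c) - 0.816)*cos(c)/(1.97*sin(c)^3 - 2.21*sin(c)^2 - 2.55*sin(c) + 3.57)^2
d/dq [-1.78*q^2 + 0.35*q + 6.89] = 0.35 - 3.56*q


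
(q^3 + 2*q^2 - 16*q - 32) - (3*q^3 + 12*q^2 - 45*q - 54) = -2*q^3 - 10*q^2 + 29*q + 22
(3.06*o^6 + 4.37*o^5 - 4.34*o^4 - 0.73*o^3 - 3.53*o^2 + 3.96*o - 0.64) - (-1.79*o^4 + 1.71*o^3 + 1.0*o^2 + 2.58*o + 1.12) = 3.06*o^6 + 4.37*o^5 - 2.55*o^4 - 2.44*o^3 - 4.53*o^2 + 1.38*o - 1.76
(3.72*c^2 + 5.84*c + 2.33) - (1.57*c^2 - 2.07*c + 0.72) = 2.15*c^2 + 7.91*c + 1.61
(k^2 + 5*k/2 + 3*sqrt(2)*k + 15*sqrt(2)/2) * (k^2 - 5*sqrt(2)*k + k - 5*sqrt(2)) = k^4 - 2*sqrt(2)*k^3 + 7*k^3/2 - 55*k^2/2 - 7*sqrt(2)*k^2 - 105*k - 5*sqrt(2)*k - 75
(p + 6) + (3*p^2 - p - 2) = 3*p^2 + 4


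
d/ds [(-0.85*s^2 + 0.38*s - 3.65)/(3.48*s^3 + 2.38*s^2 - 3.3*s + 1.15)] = (2.958*s^4 - 2.6448*s^3 + 40.0066*s^2 + 15.419*s - 11.608)/(12.1104*s^6 + 16.5648*s^5 - 17.3036*s^4 - 7.704*s^3 + 16.364*s^2 - 7.59*s + 1.3225)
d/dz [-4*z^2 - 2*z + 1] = -8*z - 2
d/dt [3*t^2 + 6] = 6*t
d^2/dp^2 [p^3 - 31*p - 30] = 6*p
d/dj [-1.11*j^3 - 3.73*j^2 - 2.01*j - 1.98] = -3.33*j^2 - 7.46*j - 2.01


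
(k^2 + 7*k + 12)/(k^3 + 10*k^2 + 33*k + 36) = 1/(k + 3)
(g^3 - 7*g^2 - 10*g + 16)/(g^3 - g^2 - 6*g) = (g^2 - 9*g + 8)/(g*(g - 3))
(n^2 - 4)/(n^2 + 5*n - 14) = (n + 2)/(n + 7)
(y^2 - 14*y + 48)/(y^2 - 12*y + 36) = (y - 8)/(y - 6)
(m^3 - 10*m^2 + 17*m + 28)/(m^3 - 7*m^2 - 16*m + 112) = (m + 1)/(m + 4)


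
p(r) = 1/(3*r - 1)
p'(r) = -3/(3*r - 1)^2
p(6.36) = 0.06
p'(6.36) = -0.01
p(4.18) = 0.09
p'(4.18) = -0.02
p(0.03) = -1.10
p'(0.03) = -3.62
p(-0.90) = -0.27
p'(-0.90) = -0.22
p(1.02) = 0.49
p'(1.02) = -0.71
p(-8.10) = -0.04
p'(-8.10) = -0.00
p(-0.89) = -0.27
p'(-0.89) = -0.22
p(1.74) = 0.24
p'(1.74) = -0.17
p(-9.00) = -0.04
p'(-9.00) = 0.00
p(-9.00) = -0.04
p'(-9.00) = 0.00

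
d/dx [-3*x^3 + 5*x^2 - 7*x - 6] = -9*x^2 + 10*x - 7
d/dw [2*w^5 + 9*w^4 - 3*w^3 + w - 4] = 10*w^4 + 36*w^3 - 9*w^2 + 1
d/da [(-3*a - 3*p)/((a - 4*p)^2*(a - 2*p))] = 3*(-(a - 4*p)*(a - 2*p) + (a - 4*p)*(a + p) + 2*(a - 2*p)*(a + p))/((a - 4*p)^3*(a - 2*p)^2)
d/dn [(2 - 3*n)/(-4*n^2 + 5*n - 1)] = (-12*n^2 + 16*n - 7)/(16*n^4 - 40*n^3 + 33*n^2 - 10*n + 1)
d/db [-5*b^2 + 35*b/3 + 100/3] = 35/3 - 10*b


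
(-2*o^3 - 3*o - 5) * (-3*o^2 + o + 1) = 6*o^5 - 2*o^4 + 7*o^3 + 12*o^2 - 8*o - 5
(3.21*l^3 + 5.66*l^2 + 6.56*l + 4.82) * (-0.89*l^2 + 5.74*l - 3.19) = -2.8569*l^5 + 13.388*l^4 + 16.4101*l^3 + 15.3092*l^2 + 6.7404*l - 15.3758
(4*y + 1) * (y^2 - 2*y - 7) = 4*y^3 - 7*y^2 - 30*y - 7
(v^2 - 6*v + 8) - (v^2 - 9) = 17 - 6*v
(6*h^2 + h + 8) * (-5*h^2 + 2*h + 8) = -30*h^4 + 7*h^3 + 10*h^2 + 24*h + 64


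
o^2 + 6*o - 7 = (o - 1)*(o + 7)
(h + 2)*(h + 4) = h^2 + 6*h + 8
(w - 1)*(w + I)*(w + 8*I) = w^3 - w^2 + 9*I*w^2 - 8*w - 9*I*w + 8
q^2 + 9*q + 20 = (q + 4)*(q + 5)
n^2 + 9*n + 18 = (n + 3)*(n + 6)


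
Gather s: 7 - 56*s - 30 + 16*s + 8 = -40*s - 15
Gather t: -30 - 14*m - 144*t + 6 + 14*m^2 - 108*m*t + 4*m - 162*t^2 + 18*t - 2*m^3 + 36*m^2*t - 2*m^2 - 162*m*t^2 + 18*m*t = -2*m^3 + 12*m^2 - 10*m + t^2*(-162*m - 162) + t*(36*m^2 - 90*m - 126) - 24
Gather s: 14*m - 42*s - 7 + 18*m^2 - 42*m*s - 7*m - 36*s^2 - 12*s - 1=18*m^2 + 7*m - 36*s^2 + s*(-42*m - 54) - 8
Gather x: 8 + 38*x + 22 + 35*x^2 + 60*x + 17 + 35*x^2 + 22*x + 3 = 70*x^2 + 120*x + 50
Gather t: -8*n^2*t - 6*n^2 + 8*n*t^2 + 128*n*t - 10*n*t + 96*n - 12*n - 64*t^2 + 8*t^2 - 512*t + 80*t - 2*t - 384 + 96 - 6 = -6*n^2 + 84*n + t^2*(8*n - 56) + t*(-8*n^2 + 118*n - 434) - 294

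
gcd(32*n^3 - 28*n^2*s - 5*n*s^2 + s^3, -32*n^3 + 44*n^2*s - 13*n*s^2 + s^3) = 8*n^2 - 9*n*s + s^2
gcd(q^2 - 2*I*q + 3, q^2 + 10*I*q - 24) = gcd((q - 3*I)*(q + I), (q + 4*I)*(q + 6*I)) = 1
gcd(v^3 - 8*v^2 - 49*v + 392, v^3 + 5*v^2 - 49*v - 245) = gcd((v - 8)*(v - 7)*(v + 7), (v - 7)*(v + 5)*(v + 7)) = v^2 - 49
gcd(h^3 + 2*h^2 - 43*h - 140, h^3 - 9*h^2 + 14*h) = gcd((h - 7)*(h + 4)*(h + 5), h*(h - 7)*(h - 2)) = h - 7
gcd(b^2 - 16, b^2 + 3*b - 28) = b - 4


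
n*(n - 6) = n^2 - 6*n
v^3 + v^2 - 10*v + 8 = (v - 2)*(v - 1)*(v + 4)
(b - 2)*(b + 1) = b^2 - b - 2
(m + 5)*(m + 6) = m^2 + 11*m + 30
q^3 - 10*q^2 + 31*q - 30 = (q - 5)*(q - 3)*(q - 2)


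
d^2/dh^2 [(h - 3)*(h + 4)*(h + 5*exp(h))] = 5*h^2*exp(h) + 25*h*exp(h) + 6*h - 40*exp(h) + 2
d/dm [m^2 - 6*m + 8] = 2*m - 6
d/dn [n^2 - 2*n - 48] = 2*n - 2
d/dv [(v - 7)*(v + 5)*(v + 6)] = 3*v^2 + 8*v - 47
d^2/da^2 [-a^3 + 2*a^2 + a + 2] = 4 - 6*a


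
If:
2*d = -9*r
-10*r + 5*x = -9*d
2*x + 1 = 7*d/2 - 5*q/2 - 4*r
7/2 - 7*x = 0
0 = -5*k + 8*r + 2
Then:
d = -45/202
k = 242/505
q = -1203/1010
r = 5/101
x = 1/2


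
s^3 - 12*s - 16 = (s - 4)*(s + 2)^2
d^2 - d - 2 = (d - 2)*(d + 1)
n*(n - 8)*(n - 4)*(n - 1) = n^4 - 13*n^3 + 44*n^2 - 32*n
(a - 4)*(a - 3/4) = a^2 - 19*a/4 + 3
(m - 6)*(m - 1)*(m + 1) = m^3 - 6*m^2 - m + 6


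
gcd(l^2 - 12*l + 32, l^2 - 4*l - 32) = l - 8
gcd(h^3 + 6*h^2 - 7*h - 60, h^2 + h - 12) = h^2 + h - 12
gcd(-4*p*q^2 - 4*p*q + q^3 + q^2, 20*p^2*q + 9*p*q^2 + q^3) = q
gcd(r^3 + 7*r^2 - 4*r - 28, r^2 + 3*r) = 1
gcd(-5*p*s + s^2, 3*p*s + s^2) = s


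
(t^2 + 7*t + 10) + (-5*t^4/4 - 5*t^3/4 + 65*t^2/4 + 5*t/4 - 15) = -5*t^4/4 - 5*t^3/4 + 69*t^2/4 + 33*t/4 - 5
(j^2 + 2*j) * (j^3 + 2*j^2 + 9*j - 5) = j^5 + 4*j^4 + 13*j^3 + 13*j^2 - 10*j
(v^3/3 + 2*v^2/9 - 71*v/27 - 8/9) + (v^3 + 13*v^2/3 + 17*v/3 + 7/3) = 4*v^3/3 + 41*v^2/9 + 82*v/27 + 13/9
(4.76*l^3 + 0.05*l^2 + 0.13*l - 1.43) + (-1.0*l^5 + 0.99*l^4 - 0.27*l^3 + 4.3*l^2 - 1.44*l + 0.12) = -1.0*l^5 + 0.99*l^4 + 4.49*l^3 + 4.35*l^2 - 1.31*l - 1.31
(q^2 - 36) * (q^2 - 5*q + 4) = q^4 - 5*q^3 - 32*q^2 + 180*q - 144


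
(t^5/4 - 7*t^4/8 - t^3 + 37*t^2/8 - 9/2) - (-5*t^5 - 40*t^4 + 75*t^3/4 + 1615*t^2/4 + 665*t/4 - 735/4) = 21*t^5/4 + 313*t^4/8 - 79*t^3/4 - 3193*t^2/8 - 665*t/4 + 717/4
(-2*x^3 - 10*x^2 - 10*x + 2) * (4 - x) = 2*x^4 + 2*x^3 - 30*x^2 - 42*x + 8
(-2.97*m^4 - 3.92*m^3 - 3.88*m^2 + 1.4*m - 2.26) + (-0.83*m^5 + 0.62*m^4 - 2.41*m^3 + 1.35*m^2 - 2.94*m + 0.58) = -0.83*m^5 - 2.35*m^4 - 6.33*m^3 - 2.53*m^2 - 1.54*m - 1.68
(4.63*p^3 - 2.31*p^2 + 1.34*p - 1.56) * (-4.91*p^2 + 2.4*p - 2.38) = -22.7333*p^5 + 22.4541*p^4 - 23.1428*p^3 + 16.3734*p^2 - 6.9332*p + 3.7128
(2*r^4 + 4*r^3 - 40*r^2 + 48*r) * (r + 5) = 2*r^5 + 14*r^4 - 20*r^3 - 152*r^2 + 240*r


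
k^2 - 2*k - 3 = (k - 3)*(k + 1)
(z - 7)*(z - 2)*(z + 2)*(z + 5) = z^4 - 2*z^3 - 39*z^2 + 8*z + 140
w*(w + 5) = w^2 + 5*w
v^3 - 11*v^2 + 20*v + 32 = (v - 8)*(v - 4)*(v + 1)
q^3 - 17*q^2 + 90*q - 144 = (q - 8)*(q - 6)*(q - 3)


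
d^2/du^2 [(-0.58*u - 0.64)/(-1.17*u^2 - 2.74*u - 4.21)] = ((0.58*u + 0.64)*(2.34*u + 2.74)*(4.68*u + 5.48) - (4.0716*u + 4.676)*(1.17*u^2 + 2.74*u + 4.21))/(1.17*u^2 + 2.74*u + 4.21)^3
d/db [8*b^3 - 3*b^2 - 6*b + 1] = 24*b^2 - 6*b - 6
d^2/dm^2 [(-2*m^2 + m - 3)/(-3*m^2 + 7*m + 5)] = 2*(33*m^3 + 171*m^2 - 234*m + 277)/(27*m^6 - 189*m^5 + 306*m^4 + 287*m^3 - 510*m^2 - 525*m - 125)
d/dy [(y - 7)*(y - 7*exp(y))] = y - (y - 7)*(7*exp(y) - 1) - 7*exp(y)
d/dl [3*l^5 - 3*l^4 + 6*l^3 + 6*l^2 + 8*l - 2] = 15*l^4 - 12*l^3 + 18*l^2 + 12*l + 8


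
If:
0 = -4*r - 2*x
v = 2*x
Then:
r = -x/2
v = 2*x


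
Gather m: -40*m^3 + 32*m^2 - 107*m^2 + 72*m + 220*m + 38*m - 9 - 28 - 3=-40*m^3 - 75*m^2 + 330*m - 40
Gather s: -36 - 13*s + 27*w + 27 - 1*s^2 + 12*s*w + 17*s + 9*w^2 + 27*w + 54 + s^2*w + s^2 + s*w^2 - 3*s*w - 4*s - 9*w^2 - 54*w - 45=s^2*w + s*(w^2 + 9*w)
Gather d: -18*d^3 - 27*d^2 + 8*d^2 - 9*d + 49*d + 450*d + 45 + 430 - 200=-18*d^3 - 19*d^2 + 490*d + 275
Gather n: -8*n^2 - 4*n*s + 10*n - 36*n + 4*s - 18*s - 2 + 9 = -8*n^2 + n*(-4*s - 26) - 14*s + 7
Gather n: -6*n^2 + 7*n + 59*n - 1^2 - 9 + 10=-6*n^2 + 66*n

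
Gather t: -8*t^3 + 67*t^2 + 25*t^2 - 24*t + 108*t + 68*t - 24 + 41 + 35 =-8*t^3 + 92*t^2 + 152*t + 52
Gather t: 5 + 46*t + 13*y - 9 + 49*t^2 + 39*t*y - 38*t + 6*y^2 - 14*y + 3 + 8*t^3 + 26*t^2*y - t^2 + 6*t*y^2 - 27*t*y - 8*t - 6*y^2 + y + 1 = 8*t^3 + t^2*(26*y + 48) + t*(6*y^2 + 12*y)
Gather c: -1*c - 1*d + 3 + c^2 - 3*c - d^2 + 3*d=c^2 - 4*c - d^2 + 2*d + 3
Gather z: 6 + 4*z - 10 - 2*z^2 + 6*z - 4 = -2*z^2 + 10*z - 8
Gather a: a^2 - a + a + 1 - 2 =a^2 - 1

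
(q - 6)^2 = q^2 - 12*q + 36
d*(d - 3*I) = d^2 - 3*I*d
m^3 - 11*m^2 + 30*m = m*(m - 6)*(m - 5)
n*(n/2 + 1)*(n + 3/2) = n^3/2 + 7*n^2/4 + 3*n/2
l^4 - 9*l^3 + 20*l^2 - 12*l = l*(l - 6)*(l - 2)*(l - 1)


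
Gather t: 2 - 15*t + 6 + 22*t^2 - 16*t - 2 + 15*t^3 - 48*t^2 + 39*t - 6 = 15*t^3 - 26*t^2 + 8*t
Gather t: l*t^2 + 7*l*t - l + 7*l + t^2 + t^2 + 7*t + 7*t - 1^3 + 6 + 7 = 6*l + t^2*(l + 2) + t*(7*l + 14) + 12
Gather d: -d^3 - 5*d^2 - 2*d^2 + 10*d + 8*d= -d^3 - 7*d^2 + 18*d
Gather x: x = x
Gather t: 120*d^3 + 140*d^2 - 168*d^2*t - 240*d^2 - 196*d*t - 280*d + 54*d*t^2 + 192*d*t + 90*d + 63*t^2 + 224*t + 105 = 120*d^3 - 100*d^2 - 190*d + t^2*(54*d + 63) + t*(-168*d^2 - 4*d + 224) + 105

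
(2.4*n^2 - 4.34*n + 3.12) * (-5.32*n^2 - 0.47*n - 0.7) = -12.768*n^4 + 21.9608*n^3 - 16.2386*n^2 + 1.5716*n - 2.184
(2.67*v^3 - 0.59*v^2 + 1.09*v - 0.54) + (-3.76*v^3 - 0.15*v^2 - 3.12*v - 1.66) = -1.09*v^3 - 0.74*v^2 - 2.03*v - 2.2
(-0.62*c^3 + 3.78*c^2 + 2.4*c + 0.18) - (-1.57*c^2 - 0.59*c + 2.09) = -0.62*c^3 + 5.35*c^2 + 2.99*c - 1.91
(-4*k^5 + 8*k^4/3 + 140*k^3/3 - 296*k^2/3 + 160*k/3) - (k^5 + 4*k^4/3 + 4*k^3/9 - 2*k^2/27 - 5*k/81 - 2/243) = -5*k^5 + 4*k^4/3 + 416*k^3/9 - 2662*k^2/27 + 4325*k/81 + 2/243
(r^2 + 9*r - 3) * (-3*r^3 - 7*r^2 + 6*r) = -3*r^5 - 34*r^4 - 48*r^3 + 75*r^2 - 18*r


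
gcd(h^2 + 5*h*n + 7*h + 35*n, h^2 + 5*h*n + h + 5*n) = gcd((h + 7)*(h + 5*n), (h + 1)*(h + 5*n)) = h + 5*n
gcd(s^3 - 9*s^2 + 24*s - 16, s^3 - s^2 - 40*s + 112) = s^2 - 8*s + 16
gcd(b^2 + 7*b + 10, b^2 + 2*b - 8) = 1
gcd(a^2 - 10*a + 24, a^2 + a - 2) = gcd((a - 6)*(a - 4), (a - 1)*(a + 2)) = 1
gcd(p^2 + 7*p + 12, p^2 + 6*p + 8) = p + 4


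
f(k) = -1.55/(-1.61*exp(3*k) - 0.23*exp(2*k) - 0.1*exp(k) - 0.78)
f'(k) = -1.55*(4.83*exp(3*k) + 0.46*exp(2*k) + 0.1*exp(k))/(-1.61*exp(3*k) - 0.23*exp(2*k) - 0.1*exp(k) - 0.78)^2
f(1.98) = 0.00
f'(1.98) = -0.01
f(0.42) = 0.22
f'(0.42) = -0.55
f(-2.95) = 1.97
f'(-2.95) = -0.02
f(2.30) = 0.00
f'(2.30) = -0.00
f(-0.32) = 0.97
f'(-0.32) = -1.33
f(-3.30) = 1.98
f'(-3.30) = -0.01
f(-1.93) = 1.93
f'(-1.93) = -0.09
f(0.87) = 0.06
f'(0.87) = -0.18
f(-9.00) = 1.99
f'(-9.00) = 0.00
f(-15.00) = 1.99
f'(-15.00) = 0.00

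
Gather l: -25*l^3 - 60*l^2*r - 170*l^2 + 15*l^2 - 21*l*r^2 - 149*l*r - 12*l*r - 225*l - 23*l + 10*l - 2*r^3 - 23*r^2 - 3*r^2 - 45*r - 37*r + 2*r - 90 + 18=-25*l^3 + l^2*(-60*r - 155) + l*(-21*r^2 - 161*r - 238) - 2*r^3 - 26*r^2 - 80*r - 72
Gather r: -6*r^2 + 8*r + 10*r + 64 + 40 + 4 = -6*r^2 + 18*r + 108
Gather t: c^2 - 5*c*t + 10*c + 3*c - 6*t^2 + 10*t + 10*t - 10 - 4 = c^2 + 13*c - 6*t^2 + t*(20 - 5*c) - 14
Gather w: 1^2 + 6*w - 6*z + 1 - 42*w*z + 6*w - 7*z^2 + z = w*(12 - 42*z) - 7*z^2 - 5*z + 2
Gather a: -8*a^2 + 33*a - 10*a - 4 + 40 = -8*a^2 + 23*a + 36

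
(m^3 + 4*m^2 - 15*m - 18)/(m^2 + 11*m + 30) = (m^2 - 2*m - 3)/(m + 5)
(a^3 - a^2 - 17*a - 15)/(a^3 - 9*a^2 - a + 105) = (a + 1)/(a - 7)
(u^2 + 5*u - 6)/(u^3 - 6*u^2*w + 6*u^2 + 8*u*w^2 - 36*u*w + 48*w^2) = (u - 1)/(u^2 - 6*u*w + 8*w^2)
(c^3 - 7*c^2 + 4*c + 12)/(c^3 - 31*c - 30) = (c - 2)/(c + 5)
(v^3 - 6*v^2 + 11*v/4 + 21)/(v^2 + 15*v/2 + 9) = (v^2 - 15*v/2 + 14)/(v + 6)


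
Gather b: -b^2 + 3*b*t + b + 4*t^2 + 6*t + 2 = -b^2 + b*(3*t + 1) + 4*t^2 + 6*t + 2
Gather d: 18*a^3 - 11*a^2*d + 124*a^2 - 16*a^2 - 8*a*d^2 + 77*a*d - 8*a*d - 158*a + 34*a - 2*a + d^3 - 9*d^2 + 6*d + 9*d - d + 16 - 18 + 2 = 18*a^3 + 108*a^2 - 126*a + d^3 + d^2*(-8*a - 9) + d*(-11*a^2 + 69*a + 14)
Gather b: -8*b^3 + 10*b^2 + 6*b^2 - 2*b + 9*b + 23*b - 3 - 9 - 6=-8*b^3 + 16*b^2 + 30*b - 18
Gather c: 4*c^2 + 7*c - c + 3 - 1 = 4*c^2 + 6*c + 2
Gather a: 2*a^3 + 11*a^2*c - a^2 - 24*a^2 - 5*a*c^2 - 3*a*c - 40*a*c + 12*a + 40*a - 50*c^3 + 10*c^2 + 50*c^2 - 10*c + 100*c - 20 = 2*a^3 + a^2*(11*c - 25) + a*(-5*c^2 - 43*c + 52) - 50*c^3 + 60*c^2 + 90*c - 20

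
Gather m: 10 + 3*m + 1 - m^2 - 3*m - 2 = 9 - m^2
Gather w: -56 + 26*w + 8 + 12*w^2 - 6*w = 12*w^2 + 20*w - 48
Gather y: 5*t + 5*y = 5*t + 5*y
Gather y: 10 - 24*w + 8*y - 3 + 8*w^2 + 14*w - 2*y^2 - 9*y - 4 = 8*w^2 - 10*w - 2*y^2 - y + 3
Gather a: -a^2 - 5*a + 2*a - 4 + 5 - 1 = -a^2 - 3*a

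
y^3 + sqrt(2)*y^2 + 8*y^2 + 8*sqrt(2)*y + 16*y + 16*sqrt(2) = (y + 4)^2*(y + sqrt(2))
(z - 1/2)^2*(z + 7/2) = z^3 + 5*z^2/2 - 13*z/4 + 7/8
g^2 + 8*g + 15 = (g + 3)*(g + 5)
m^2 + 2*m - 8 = (m - 2)*(m + 4)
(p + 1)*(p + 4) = p^2 + 5*p + 4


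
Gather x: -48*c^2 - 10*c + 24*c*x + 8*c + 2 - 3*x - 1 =-48*c^2 - 2*c + x*(24*c - 3) + 1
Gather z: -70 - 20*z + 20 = -20*z - 50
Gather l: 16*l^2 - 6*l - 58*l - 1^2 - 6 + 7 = 16*l^2 - 64*l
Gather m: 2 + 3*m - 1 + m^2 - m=m^2 + 2*m + 1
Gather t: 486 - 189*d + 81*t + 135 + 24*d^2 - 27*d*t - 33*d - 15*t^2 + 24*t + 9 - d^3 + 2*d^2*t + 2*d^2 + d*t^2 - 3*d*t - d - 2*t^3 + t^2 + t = -d^3 + 26*d^2 - 223*d - 2*t^3 + t^2*(d - 14) + t*(2*d^2 - 30*d + 106) + 630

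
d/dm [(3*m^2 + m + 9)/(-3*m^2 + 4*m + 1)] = 5*(3*m^2 + 12*m - 7)/(9*m^4 - 24*m^3 + 10*m^2 + 8*m + 1)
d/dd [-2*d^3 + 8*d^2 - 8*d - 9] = -6*d^2 + 16*d - 8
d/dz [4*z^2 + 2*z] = 8*z + 2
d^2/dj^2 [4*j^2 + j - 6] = 8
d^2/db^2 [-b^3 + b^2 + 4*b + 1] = 2 - 6*b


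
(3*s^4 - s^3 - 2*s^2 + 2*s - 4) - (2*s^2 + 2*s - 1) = 3*s^4 - s^3 - 4*s^2 - 3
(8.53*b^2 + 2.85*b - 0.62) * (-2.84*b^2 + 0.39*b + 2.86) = -24.2252*b^4 - 4.7673*b^3 + 27.2681*b^2 + 7.9092*b - 1.7732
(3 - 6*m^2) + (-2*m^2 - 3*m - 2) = -8*m^2 - 3*m + 1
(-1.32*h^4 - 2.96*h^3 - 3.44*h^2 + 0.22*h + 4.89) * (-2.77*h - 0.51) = 3.6564*h^5 + 8.8724*h^4 + 11.0384*h^3 + 1.145*h^2 - 13.6575*h - 2.4939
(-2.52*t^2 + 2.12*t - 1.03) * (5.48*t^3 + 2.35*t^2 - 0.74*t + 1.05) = -13.8096*t^5 + 5.6956*t^4 + 1.2024*t^3 - 6.6353*t^2 + 2.9882*t - 1.0815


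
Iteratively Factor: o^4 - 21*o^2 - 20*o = (o + 4)*(o^3 - 4*o^2 - 5*o) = o*(o + 4)*(o^2 - 4*o - 5) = o*(o - 5)*(o + 4)*(o + 1)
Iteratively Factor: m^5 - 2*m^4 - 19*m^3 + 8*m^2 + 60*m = (m + 2)*(m^4 - 4*m^3 - 11*m^2 + 30*m) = (m - 5)*(m + 2)*(m^3 + m^2 - 6*m) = (m - 5)*(m + 2)*(m + 3)*(m^2 - 2*m) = m*(m - 5)*(m + 2)*(m + 3)*(m - 2)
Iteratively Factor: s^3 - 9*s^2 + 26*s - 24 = (s - 3)*(s^2 - 6*s + 8) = (s - 3)*(s - 2)*(s - 4)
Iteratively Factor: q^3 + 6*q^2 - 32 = (q + 4)*(q^2 + 2*q - 8) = (q - 2)*(q + 4)*(q + 4)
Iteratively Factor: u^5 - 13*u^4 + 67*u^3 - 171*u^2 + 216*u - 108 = (u - 3)*(u^4 - 10*u^3 + 37*u^2 - 60*u + 36) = (u - 3)*(u - 2)*(u^3 - 8*u^2 + 21*u - 18) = (u - 3)^2*(u - 2)*(u^2 - 5*u + 6) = (u - 3)^3*(u - 2)*(u - 2)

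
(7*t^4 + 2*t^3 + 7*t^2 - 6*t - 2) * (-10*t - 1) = -70*t^5 - 27*t^4 - 72*t^3 + 53*t^2 + 26*t + 2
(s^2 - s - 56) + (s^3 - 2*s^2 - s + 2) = s^3 - s^2 - 2*s - 54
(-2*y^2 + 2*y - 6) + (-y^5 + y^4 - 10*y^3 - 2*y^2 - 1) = -y^5 + y^4 - 10*y^3 - 4*y^2 + 2*y - 7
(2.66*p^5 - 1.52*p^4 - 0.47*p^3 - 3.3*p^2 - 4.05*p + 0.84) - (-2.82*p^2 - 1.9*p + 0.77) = 2.66*p^5 - 1.52*p^4 - 0.47*p^3 - 0.48*p^2 - 2.15*p + 0.07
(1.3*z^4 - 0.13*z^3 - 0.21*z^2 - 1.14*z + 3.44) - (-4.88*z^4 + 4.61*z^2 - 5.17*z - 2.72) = 6.18*z^4 - 0.13*z^3 - 4.82*z^2 + 4.03*z + 6.16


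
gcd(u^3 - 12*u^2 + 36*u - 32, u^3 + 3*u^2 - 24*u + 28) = u^2 - 4*u + 4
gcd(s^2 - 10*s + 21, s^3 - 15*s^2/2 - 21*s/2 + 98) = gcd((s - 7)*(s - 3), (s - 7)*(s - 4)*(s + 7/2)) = s - 7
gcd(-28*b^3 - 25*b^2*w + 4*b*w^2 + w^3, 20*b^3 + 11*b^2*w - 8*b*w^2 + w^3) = -4*b^2 - 3*b*w + w^2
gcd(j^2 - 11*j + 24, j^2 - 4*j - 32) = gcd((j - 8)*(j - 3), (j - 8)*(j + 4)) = j - 8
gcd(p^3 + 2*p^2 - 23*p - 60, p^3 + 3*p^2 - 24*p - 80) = p^2 - p - 20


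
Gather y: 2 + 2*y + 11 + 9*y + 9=11*y + 22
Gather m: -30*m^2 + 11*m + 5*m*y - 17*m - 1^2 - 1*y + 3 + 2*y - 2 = -30*m^2 + m*(5*y - 6) + y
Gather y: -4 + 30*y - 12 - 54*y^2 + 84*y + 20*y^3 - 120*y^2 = 20*y^3 - 174*y^2 + 114*y - 16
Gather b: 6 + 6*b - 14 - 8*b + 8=-2*b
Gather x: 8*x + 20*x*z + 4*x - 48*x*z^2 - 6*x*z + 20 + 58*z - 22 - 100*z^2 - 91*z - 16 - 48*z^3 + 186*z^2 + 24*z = x*(-48*z^2 + 14*z + 12) - 48*z^3 + 86*z^2 - 9*z - 18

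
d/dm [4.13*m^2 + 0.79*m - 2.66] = 8.26*m + 0.79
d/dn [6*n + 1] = 6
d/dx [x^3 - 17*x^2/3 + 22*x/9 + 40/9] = 3*x^2 - 34*x/3 + 22/9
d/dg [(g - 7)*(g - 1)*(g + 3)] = 3*g^2 - 10*g - 17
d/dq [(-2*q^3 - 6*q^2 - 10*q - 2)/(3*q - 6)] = 2*(-2*q^3 + 3*q^2 + 12*q + 11)/(3*(q^2 - 4*q + 4))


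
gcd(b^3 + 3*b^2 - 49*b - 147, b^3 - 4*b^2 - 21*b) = b^2 - 4*b - 21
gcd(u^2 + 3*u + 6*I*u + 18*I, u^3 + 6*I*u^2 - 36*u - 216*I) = u + 6*I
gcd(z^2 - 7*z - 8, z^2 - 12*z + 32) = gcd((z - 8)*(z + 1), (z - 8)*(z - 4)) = z - 8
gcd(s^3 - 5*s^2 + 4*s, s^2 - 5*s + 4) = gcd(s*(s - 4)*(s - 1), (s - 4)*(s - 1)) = s^2 - 5*s + 4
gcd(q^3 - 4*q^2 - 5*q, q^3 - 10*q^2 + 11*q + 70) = q - 5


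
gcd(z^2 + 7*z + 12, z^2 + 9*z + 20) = z + 4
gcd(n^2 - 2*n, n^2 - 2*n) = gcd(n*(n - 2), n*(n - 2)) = n^2 - 2*n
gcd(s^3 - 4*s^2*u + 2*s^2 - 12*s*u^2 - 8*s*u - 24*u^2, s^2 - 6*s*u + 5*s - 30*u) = s - 6*u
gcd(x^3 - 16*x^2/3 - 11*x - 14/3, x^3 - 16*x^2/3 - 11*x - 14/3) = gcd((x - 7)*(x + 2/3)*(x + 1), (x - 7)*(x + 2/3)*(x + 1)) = x^3 - 16*x^2/3 - 11*x - 14/3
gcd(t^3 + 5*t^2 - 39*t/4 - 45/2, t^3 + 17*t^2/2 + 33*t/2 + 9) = t^2 + 15*t/2 + 9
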